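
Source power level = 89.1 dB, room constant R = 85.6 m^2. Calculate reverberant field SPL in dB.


Given values:
  Lw = 89.1 dB, R = 85.6 m^2
Formula: SPL = Lw + 10 * log10(4 / R)
Compute 4 / R = 4 / 85.6 = 0.046729
Compute 10 * log10(0.046729) = -13.3041
SPL = 89.1 + (-13.3041) = 75.8

75.8 dB


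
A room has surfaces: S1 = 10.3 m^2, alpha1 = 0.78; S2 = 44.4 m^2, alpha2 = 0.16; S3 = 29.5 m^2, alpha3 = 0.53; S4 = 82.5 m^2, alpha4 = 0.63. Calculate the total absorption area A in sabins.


Given surfaces:
  Surface 1: 10.3 * 0.78 = 8.034
  Surface 2: 44.4 * 0.16 = 7.104
  Surface 3: 29.5 * 0.53 = 15.635
  Surface 4: 82.5 * 0.63 = 51.975
Formula: A = sum(Si * alpha_i)
A = 8.034 + 7.104 + 15.635 + 51.975
A = 82.75

82.75 sabins


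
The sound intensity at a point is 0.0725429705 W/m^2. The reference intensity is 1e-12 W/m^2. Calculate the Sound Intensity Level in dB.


Given values:
  I = 0.0725429705 W/m^2
  I_ref = 1e-12 W/m^2
Formula: SIL = 10 * log10(I / I_ref)
Compute ratio: I / I_ref = 72542970500
Compute log10: log10(72542970500) = 10.860595
Multiply: SIL = 10 * 10.860595 = 108.61

108.61 dB


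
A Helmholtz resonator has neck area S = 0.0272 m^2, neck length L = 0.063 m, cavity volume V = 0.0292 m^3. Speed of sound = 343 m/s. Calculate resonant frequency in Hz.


Given values:
  S = 0.0272 m^2, L = 0.063 m, V = 0.0292 m^3, c = 343 m/s
Formula: f = (c / (2*pi)) * sqrt(S / (V * L))
Compute V * L = 0.0292 * 0.063 = 0.0018396
Compute S / (V * L) = 0.0272 / 0.0018396 = 14.7858
Compute sqrt(14.7858) = 3.845231
Compute c / (2*pi) = 343 / 6.283185 = 54.590148
f = 54.590148 * 3.845231 = 209.91

209.91 Hz


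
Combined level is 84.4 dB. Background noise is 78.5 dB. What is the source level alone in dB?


Given values:
  L_total = 84.4 dB, L_bg = 78.5 dB
Formula: L_source = 10 * log10(10^(L_total/10) - 10^(L_bg/10))
Convert to linear:
  10^(84.4/10) = 275422870.3338
  10^(78.5/10) = 70794578.4384
Difference: 275422870.3338 - 70794578.4384 = 204628291.8954
L_source = 10 * log10(204628291.8954) = 83.11

83.11 dB


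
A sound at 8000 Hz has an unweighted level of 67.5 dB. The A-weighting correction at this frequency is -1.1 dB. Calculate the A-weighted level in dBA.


Given values:
  SPL = 67.5 dB
  A-weighting at 8000 Hz = -1.1 dB
Formula: L_A = SPL + A_weight
L_A = 67.5 + (-1.1)
L_A = 66.4

66.4 dBA


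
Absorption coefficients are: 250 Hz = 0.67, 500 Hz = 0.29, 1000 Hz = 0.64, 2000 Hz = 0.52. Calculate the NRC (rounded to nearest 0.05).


Given values:
  a_250 = 0.67, a_500 = 0.29
  a_1000 = 0.64, a_2000 = 0.52
Formula: NRC = (a250 + a500 + a1000 + a2000) / 4
Sum = 0.67 + 0.29 + 0.64 + 0.52 = 2.12
NRC = 2.12 / 4 = 0.53
Rounded to nearest 0.05: 0.55

0.55


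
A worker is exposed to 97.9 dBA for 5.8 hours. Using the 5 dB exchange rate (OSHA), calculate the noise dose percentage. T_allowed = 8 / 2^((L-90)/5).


Given values:
  L = 97.9 dBA, T = 5.8 hours
Formula: T_allowed = 8 / 2^((L - 90) / 5)
Compute exponent: (97.9 - 90) / 5 = 1.58
Compute 2^(1.58) = 2.989698
T_allowed = 8 / 2.989698 = 2.675856 hours
Dose = (T / T_allowed) * 100
Dose = (5.8 / 2.675856) * 100 = 216.75

216.75 %


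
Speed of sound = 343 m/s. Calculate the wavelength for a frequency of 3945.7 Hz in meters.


Given values:
  c = 343 m/s, f = 3945.7 Hz
Formula: lambda = c / f
lambda = 343 / 3945.7
lambda = 0.0869

0.0869 m


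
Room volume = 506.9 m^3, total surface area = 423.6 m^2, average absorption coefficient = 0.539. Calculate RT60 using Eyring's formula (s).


Given values:
  V = 506.9 m^3, S = 423.6 m^2, alpha = 0.539
Formula: RT60 = 0.161 * V / (-S * ln(1 - alpha))
Compute ln(1 - 0.539) = ln(0.461) = -0.774357
Denominator: -423.6 * -0.774357 = 328.0176
Numerator: 0.161 * 506.9 = 81.6109
RT60 = 81.6109 / 328.0176 = 0.249

0.249 s


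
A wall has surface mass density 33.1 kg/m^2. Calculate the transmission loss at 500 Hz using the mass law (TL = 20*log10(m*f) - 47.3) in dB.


Given values:
  m = 33.1 kg/m^2, f = 500 Hz
Formula: TL = 20 * log10(m * f) - 47.3
Compute m * f = 33.1 * 500 = 16550.0
Compute log10(16550.0) = 4.218798
Compute 20 * 4.218798 = 84.376
TL = 84.376 - 47.3 = 37.08

37.08 dB


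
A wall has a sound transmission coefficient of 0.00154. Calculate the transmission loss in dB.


Given values:
  tau = 0.00154
Formula: TL = 10 * log10(1 / tau)
Compute 1 / tau = 1 / 0.00154 = 649.3506
Compute log10(649.3506) = 2.812479
TL = 10 * 2.812479 = 28.12

28.12 dB


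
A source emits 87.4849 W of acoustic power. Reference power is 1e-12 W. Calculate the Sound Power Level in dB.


Given values:
  W = 87.4849 W
  W_ref = 1e-12 W
Formula: SWL = 10 * log10(W / W_ref)
Compute ratio: W / W_ref = 87484900000000
Compute log10: log10(87484900000000) = 13.941933
Multiply: SWL = 10 * 13.941933 = 139.42

139.42 dB


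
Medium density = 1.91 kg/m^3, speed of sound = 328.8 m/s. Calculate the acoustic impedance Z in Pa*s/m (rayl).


Given values:
  rho = 1.91 kg/m^3
  c = 328.8 m/s
Formula: Z = rho * c
Z = 1.91 * 328.8
Z = 628.01

628.01 rayl


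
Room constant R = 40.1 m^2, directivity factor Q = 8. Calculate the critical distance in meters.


Given values:
  R = 40.1 m^2, Q = 8
Formula: d_c = 0.141 * sqrt(Q * R)
Compute Q * R = 8 * 40.1 = 320.8
Compute sqrt(320.8) = 17.9109
d_c = 0.141 * 17.9109 = 2.525

2.525 m


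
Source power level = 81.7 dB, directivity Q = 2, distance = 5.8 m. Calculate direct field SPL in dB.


Given values:
  Lw = 81.7 dB, Q = 2, r = 5.8 m
Formula: SPL = Lw + 10 * log10(Q / (4 * pi * r^2))
Compute 4 * pi * r^2 = 4 * pi * 5.8^2 = 422.7327
Compute Q / denom = 2 / 422.7327 = 0.00473112
Compute 10 * log10(0.00473112) = -23.2504
SPL = 81.7 + (-23.2504) = 58.45

58.45 dB


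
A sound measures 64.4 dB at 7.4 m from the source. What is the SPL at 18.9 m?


Given values:
  SPL1 = 64.4 dB, r1 = 7.4 m, r2 = 18.9 m
Formula: SPL2 = SPL1 - 20 * log10(r2 / r1)
Compute ratio: r2 / r1 = 18.9 / 7.4 = 2.5541
Compute log10: log10(2.5541) = 0.407238
Compute drop: 20 * 0.407238 = 8.1448
SPL2 = 64.4 - 8.1448 = 56.26

56.26 dB


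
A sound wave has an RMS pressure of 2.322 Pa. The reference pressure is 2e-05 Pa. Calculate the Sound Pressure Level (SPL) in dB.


Given values:
  p = 2.322 Pa
  p_ref = 2e-05 Pa
Formula: SPL = 20 * log10(p / p_ref)
Compute ratio: p / p_ref = 2.322 / 2e-05 = 116100
Compute log10: log10(116100) = 5.064832
Multiply: SPL = 20 * 5.064832 = 101.3

101.3 dB


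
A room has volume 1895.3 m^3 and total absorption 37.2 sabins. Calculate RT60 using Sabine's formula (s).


Given values:
  V = 1895.3 m^3
  A = 37.2 sabins
Formula: RT60 = 0.161 * V / A
Numerator: 0.161 * 1895.3 = 305.1433
RT60 = 305.1433 / 37.2 = 8.203

8.203 s


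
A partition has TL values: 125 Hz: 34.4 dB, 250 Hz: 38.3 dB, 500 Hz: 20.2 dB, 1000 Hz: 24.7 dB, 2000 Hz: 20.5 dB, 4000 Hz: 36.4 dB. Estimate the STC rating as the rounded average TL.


Given TL values at each frequency:
  125 Hz: 34.4 dB
  250 Hz: 38.3 dB
  500 Hz: 20.2 dB
  1000 Hz: 24.7 dB
  2000 Hz: 20.5 dB
  4000 Hz: 36.4 dB
Formula: STC ~ round(average of TL values)
Sum = 34.4 + 38.3 + 20.2 + 24.7 + 20.5 + 36.4 = 174.5
Average = 174.5 / 6 = 29.08
Rounded: 29

29


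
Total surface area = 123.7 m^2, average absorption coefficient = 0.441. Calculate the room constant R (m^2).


Given values:
  S = 123.7 m^2, alpha = 0.441
Formula: R = S * alpha / (1 - alpha)
Numerator: 123.7 * 0.441 = 54.5517
Denominator: 1 - 0.441 = 0.559
R = 54.5517 / 0.559 = 97.59

97.59 m^2


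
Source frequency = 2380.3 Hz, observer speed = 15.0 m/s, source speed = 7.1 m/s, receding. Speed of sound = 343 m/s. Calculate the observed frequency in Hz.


Given values:
  f_s = 2380.3 Hz, v_o = 15.0 m/s, v_s = 7.1 m/s
  Direction: receding
Formula: f_o = f_s * (c - v_o) / (c + v_s)
Numerator: c - v_o = 343 - 15.0 = 328.0
Denominator: c + v_s = 343 + 7.1 = 350.1
f_o = 2380.3 * 328.0 / 350.1 = 2230.04

2230.04 Hz


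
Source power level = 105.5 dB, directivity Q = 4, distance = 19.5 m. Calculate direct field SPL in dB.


Given values:
  Lw = 105.5 dB, Q = 4, r = 19.5 m
Formula: SPL = Lw + 10 * log10(Q / (4 * pi * r^2))
Compute 4 * pi * r^2 = 4 * pi * 19.5^2 = 4778.3624
Compute Q / denom = 4 / 4778.3624 = 0.00083711
Compute 10 * log10(0.00083711) = -30.7722
SPL = 105.5 + (-30.7722) = 74.73

74.73 dB


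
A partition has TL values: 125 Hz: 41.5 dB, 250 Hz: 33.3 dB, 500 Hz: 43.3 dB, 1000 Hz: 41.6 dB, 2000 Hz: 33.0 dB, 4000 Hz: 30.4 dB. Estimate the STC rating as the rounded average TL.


Given TL values at each frequency:
  125 Hz: 41.5 dB
  250 Hz: 33.3 dB
  500 Hz: 43.3 dB
  1000 Hz: 41.6 dB
  2000 Hz: 33.0 dB
  4000 Hz: 30.4 dB
Formula: STC ~ round(average of TL values)
Sum = 41.5 + 33.3 + 43.3 + 41.6 + 33.0 + 30.4 = 223.1
Average = 223.1 / 6 = 37.18
Rounded: 37

37


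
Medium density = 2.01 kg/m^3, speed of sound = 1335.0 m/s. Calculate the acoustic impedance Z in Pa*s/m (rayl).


Given values:
  rho = 2.01 kg/m^3
  c = 1335.0 m/s
Formula: Z = rho * c
Z = 2.01 * 1335.0
Z = 2683.35

2683.35 rayl


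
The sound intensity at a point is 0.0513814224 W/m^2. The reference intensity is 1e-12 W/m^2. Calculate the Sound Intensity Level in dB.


Given values:
  I = 0.0513814224 W/m^2
  I_ref = 1e-12 W/m^2
Formula: SIL = 10 * log10(I / I_ref)
Compute ratio: I / I_ref = 51381422400
Compute log10: log10(51381422400) = 10.710806
Multiply: SIL = 10 * 10.710806 = 107.11

107.11 dB


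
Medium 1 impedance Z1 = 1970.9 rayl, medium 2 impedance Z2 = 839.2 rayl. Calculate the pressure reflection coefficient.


Given values:
  Z1 = 1970.9 rayl, Z2 = 839.2 rayl
Formula: R = (Z2 - Z1) / (Z2 + Z1)
Numerator: Z2 - Z1 = 839.2 - 1970.9 = -1131.7
Denominator: Z2 + Z1 = 839.2 + 1970.9 = 2810.1
R = -1131.7 / 2810.1 = -0.4027

-0.4027


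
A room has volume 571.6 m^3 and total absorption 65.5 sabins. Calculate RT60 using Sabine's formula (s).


Given values:
  V = 571.6 m^3
  A = 65.5 sabins
Formula: RT60 = 0.161 * V / A
Numerator: 0.161 * 571.6 = 92.0276
RT60 = 92.0276 / 65.5 = 1.405

1.405 s


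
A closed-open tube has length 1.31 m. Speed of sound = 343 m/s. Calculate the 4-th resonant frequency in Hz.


Given values:
  Tube type: closed-open, L = 1.31 m, c = 343 m/s, n = 4
Formula: f_n = (2n - 1) * c / (4 * L)
Compute 2n - 1 = 2*4 - 1 = 7
Compute 4 * L = 4 * 1.31 = 5.24
f = 7 * 343 / 5.24
f = 458.21

458.21 Hz


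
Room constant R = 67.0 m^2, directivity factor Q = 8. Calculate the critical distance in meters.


Given values:
  R = 67.0 m^2, Q = 8
Formula: d_c = 0.141 * sqrt(Q * R)
Compute Q * R = 8 * 67.0 = 536.0
Compute sqrt(536.0) = 23.1517
d_c = 0.141 * 23.1517 = 3.264

3.264 m


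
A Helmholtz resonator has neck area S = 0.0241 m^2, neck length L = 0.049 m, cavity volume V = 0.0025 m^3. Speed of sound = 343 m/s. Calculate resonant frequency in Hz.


Given values:
  S = 0.0241 m^2, L = 0.049 m, V = 0.0025 m^3, c = 343 m/s
Formula: f = (c / (2*pi)) * sqrt(S / (V * L))
Compute V * L = 0.0025 * 0.049 = 0.0001225
Compute S / (V * L) = 0.0241 / 0.0001225 = 196.7347
Compute sqrt(196.7347) = 14.026215
Compute c / (2*pi) = 343 / 6.283185 = 54.590148
f = 54.590148 * 14.026215 = 765.69

765.69 Hz


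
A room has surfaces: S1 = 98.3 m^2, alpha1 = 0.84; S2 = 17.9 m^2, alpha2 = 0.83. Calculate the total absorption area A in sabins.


Given surfaces:
  Surface 1: 98.3 * 0.84 = 82.572
  Surface 2: 17.9 * 0.83 = 14.857
Formula: A = sum(Si * alpha_i)
A = 82.572 + 14.857
A = 97.43

97.43 sabins


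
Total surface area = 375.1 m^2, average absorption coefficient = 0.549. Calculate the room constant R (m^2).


Given values:
  S = 375.1 m^2, alpha = 0.549
Formula: R = S * alpha / (1 - alpha)
Numerator: 375.1 * 0.549 = 205.9299
Denominator: 1 - 0.549 = 0.451
R = 205.9299 / 0.451 = 456.61

456.61 m^2


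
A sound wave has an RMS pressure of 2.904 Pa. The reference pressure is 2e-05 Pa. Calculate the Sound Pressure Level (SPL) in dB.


Given values:
  p = 2.904 Pa
  p_ref = 2e-05 Pa
Formula: SPL = 20 * log10(p / p_ref)
Compute ratio: p / p_ref = 2.904 / 2e-05 = 145200
Compute log10: log10(145200) = 5.161967
Multiply: SPL = 20 * 5.161967 = 103.24

103.24 dB


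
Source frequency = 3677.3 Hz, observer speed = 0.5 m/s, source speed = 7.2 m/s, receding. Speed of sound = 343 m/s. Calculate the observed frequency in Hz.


Given values:
  f_s = 3677.3 Hz, v_o = 0.5 m/s, v_s = 7.2 m/s
  Direction: receding
Formula: f_o = f_s * (c - v_o) / (c + v_s)
Numerator: c - v_o = 343 - 0.5 = 342.5
Denominator: c + v_s = 343 + 7.2 = 350.2
f_o = 3677.3 * 342.5 / 350.2 = 3596.45

3596.45 Hz


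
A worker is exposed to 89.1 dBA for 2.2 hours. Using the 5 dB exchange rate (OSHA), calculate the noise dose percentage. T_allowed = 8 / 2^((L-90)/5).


Given values:
  L = 89.1 dBA, T = 2.2 hours
Formula: T_allowed = 8 / 2^((L - 90) / 5)
Compute exponent: (89.1 - 90) / 5 = -0.18
Compute 2^(-0.18) = 0.882703
T_allowed = 8 / 0.882703 = 9.063071 hours
Dose = (T / T_allowed) * 100
Dose = (2.2 / 9.063071) * 100 = 24.27

24.27 %


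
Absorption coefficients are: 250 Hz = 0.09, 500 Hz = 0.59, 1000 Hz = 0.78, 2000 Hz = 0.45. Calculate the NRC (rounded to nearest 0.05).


Given values:
  a_250 = 0.09, a_500 = 0.59
  a_1000 = 0.78, a_2000 = 0.45
Formula: NRC = (a250 + a500 + a1000 + a2000) / 4
Sum = 0.09 + 0.59 + 0.78 + 0.45 = 1.91
NRC = 1.91 / 4 = 0.4775
Rounded to nearest 0.05: 0.5

0.5


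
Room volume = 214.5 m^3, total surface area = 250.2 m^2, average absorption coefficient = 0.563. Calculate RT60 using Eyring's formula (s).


Given values:
  V = 214.5 m^3, S = 250.2 m^2, alpha = 0.563
Formula: RT60 = 0.161 * V / (-S * ln(1 - alpha))
Compute ln(1 - 0.563) = ln(0.437) = -0.827822
Denominator: -250.2 * -0.827822 = 207.1211
Numerator: 0.161 * 214.5 = 34.5345
RT60 = 34.5345 / 207.1211 = 0.167

0.167 s


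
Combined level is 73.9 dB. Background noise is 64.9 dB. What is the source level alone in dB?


Given values:
  L_total = 73.9 dB, L_bg = 64.9 dB
Formula: L_source = 10 * log10(10^(L_total/10) - 10^(L_bg/10))
Convert to linear:
  10^(73.9/10) = 24547089.1569
  10^(64.9/10) = 3090295.4325
Difference: 24547089.1569 - 3090295.4325 = 21456793.7244
L_source = 10 * log10(21456793.7244) = 73.32

73.32 dB


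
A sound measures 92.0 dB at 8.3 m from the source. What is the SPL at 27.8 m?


Given values:
  SPL1 = 92.0 dB, r1 = 8.3 m, r2 = 27.8 m
Formula: SPL2 = SPL1 - 20 * log10(r2 / r1)
Compute ratio: r2 / r1 = 27.8 / 8.3 = 3.3494
Compute log10: log10(3.3494) = 0.524967
Compute drop: 20 * 0.524967 = 10.4993
SPL2 = 92.0 - 10.4993 = 81.5

81.5 dB


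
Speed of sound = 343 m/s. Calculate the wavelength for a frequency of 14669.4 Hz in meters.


Given values:
  c = 343 m/s, f = 14669.4 Hz
Formula: lambda = c / f
lambda = 343 / 14669.4
lambda = 0.0234

0.0234 m


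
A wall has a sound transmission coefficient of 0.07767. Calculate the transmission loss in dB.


Given values:
  tau = 0.07767
Formula: TL = 10 * log10(1 / tau)
Compute 1 / tau = 1 / 0.07767 = 12.875
Compute log10(12.875) = 1.109747
TL = 10 * 1.109747 = 11.1

11.1 dB


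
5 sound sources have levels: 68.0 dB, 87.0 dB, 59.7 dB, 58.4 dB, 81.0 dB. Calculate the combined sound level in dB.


Formula: L_total = 10 * log10( sum(10^(Li/10)) )
  Source 1: 10^(68.0/10) = 6309573.4448
  Source 2: 10^(87.0/10) = 501187233.6273
  Source 3: 10^(59.7/10) = 933254.3008
  Source 4: 10^(58.4/10) = 691830.9709
  Source 5: 10^(81.0/10) = 125892541.1794
Sum of linear values = 635014433.5232
L_total = 10 * log10(635014433.5232) = 88.03

88.03 dB


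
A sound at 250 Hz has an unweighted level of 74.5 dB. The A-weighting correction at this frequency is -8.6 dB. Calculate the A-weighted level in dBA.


Given values:
  SPL = 74.5 dB
  A-weighting at 250 Hz = -8.6 dB
Formula: L_A = SPL + A_weight
L_A = 74.5 + (-8.6)
L_A = 65.9

65.9 dBA


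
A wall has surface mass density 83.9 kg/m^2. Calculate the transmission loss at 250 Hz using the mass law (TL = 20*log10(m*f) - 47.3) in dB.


Given values:
  m = 83.9 kg/m^2, f = 250 Hz
Formula: TL = 20 * log10(m * f) - 47.3
Compute m * f = 83.9 * 250 = 20975.0
Compute log10(20975.0) = 4.321702
Compute 20 * 4.321702 = 86.434
TL = 86.434 - 47.3 = 39.13

39.13 dB


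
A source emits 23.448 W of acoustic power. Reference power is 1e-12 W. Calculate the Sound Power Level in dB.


Given values:
  W = 23.448 W
  W_ref = 1e-12 W
Formula: SWL = 10 * log10(W / W_ref)
Compute ratio: W / W_ref = 23448000000000
Compute log10: log10(23448000000000) = 13.370106
Multiply: SWL = 10 * 13.370106 = 133.7

133.7 dB


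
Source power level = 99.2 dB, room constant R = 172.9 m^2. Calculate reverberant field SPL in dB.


Given values:
  Lw = 99.2 dB, R = 172.9 m^2
Formula: SPL = Lw + 10 * log10(4 / R)
Compute 4 / R = 4 / 172.9 = 0.023135
Compute 10 * log10(0.023135) = -16.3573
SPL = 99.2 + (-16.3573) = 82.84

82.84 dB


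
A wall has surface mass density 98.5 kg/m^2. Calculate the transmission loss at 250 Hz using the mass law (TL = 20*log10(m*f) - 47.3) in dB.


Given values:
  m = 98.5 kg/m^2, f = 250 Hz
Formula: TL = 20 * log10(m * f) - 47.3
Compute m * f = 98.5 * 250 = 24625.0
Compute log10(24625.0) = 4.391376
Compute 20 * 4.391376 = 87.8275
TL = 87.8275 - 47.3 = 40.53

40.53 dB


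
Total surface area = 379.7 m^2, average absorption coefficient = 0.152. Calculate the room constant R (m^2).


Given values:
  S = 379.7 m^2, alpha = 0.152
Formula: R = S * alpha / (1 - alpha)
Numerator: 379.7 * 0.152 = 57.7144
Denominator: 1 - 0.152 = 0.848
R = 57.7144 / 0.848 = 68.06

68.06 m^2


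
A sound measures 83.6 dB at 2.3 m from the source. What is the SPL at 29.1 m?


Given values:
  SPL1 = 83.6 dB, r1 = 2.3 m, r2 = 29.1 m
Formula: SPL2 = SPL1 - 20 * log10(r2 / r1)
Compute ratio: r2 / r1 = 29.1 / 2.3 = 12.6522
Compute log10: log10(12.6522) = 1.102166
Compute drop: 20 * 1.102166 = 22.0433
SPL2 = 83.6 - 22.0433 = 61.56

61.56 dB


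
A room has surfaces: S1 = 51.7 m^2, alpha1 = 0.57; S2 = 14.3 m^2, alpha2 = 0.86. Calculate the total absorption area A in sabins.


Given surfaces:
  Surface 1: 51.7 * 0.57 = 29.469
  Surface 2: 14.3 * 0.86 = 12.298
Formula: A = sum(Si * alpha_i)
A = 29.469 + 12.298
A = 41.77

41.77 sabins


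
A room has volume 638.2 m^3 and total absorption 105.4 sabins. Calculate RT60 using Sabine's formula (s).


Given values:
  V = 638.2 m^3
  A = 105.4 sabins
Formula: RT60 = 0.161 * V / A
Numerator: 0.161 * 638.2 = 102.7502
RT60 = 102.7502 / 105.4 = 0.975

0.975 s


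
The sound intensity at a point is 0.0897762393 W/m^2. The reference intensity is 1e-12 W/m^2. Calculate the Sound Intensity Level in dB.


Given values:
  I = 0.0897762393 W/m^2
  I_ref = 1e-12 W/m^2
Formula: SIL = 10 * log10(I / I_ref)
Compute ratio: I / I_ref = 89776239300
Compute log10: log10(89776239300) = 10.953161
Multiply: SIL = 10 * 10.953161 = 109.53

109.53 dB


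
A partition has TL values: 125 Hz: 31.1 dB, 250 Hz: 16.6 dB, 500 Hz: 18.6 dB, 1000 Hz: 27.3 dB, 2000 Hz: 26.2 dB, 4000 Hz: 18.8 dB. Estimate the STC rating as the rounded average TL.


Given TL values at each frequency:
  125 Hz: 31.1 dB
  250 Hz: 16.6 dB
  500 Hz: 18.6 dB
  1000 Hz: 27.3 dB
  2000 Hz: 26.2 dB
  4000 Hz: 18.8 dB
Formula: STC ~ round(average of TL values)
Sum = 31.1 + 16.6 + 18.6 + 27.3 + 26.2 + 18.8 = 138.6
Average = 138.6 / 6 = 23.1
Rounded: 23

23


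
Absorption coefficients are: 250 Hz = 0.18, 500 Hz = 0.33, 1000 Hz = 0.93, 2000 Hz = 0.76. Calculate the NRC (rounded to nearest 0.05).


Given values:
  a_250 = 0.18, a_500 = 0.33
  a_1000 = 0.93, a_2000 = 0.76
Formula: NRC = (a250 + a500 + a1000 + a2000) / 4
Sum = 0.18 + 0.33 + 0.93 + 0.76 = 2.2
NRC = 2.2 / 4 = 0.55
Rounded to nearest 0.05: 0.55

0.55


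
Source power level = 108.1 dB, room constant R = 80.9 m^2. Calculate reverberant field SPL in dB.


Given values:
  Lw = 108.1 dB, R = 80.9 m^2
Formula: SPL = Lw + 10 * log10(4 / R)
Compute 4 / R = 4 / 80.9 = 0.049444
Compute 10 * log10(0.049444) = -13.0589
SPL = 108.1 + (-13.0589) = 95.04

95.04 dB


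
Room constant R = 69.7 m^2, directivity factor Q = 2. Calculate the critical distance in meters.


Given values:
  R = 69.7 m^2, Q = 2
Formula: d_c = 0.141 * sqrt(Q * R)
Compute Q * R = 2 * 69.7 = 139.4
Compute sqrt(139.4) = 11.8068
d_c = 0.141 * 11.8068 = 1.665

1.665 m


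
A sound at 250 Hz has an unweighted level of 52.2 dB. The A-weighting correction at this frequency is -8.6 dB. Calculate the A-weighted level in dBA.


Given values:
  SPL = 52.2 dB
  A-weighting at 250 Hz = -8.6 dB
Formula: L_A = SPL + A_weight
L_A = 52.2 + (-8.6)
L_A = 43.6

43.6 dBA


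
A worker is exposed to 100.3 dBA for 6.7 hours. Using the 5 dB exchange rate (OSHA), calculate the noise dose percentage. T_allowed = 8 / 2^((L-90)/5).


Given values:
  L = 100.3 dBA, T = 6.7 hours
Formula: T_allowed = 8 / 2^((L - 90) / 5)
Compute exponent: (100.3 - 90) / 5 = 2.06
Compute 2^(2.06) = 4.169863
T_allowed = 8 / 4.169863 = 1.918528 hours
Dose = (T / T_allowed) * 100
Dose = (6.7 / 1.918528) * 100 = 349.23

349.23 %


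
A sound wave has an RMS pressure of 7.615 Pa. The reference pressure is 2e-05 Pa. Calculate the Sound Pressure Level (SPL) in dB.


Given values:
  p = 7.615 Pa
  p_ref = 2e-05 Pa
Formula: SPL = 20 * log10(p / p_ref)
Compute ratio: p / p_ref = 7.615 / 2e-05 = 380750
Compute log10: log10(380750) = 5.58064
Multiply: SPL = 20 * 5.58064 = 111.61

111.61 dB


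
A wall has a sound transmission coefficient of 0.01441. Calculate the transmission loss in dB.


Given values:
  tau = 0.01441
Formula: TL = 10 * log10(1 / tau)
Compute 1 / tau = 1 / 0.01441 = 69.3963
Compute log10(69.3963) = 1.841336
TL = 10 * 1.841336 = 18.41

18.41 dB


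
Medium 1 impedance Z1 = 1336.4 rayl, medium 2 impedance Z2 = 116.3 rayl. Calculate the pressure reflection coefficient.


Given values:
  Z1 = 1336.4 rayl, Z2 = 116.3 rayl
Formula: R = (Z2 - Z1) / (Z2 + Z1)
Numerator: Z2 - Z1 = 116.3 - 1336.4 = -1220.1
Denominator: Z2 + Z1 = 116.3 + 1336.4 = 1452.7
R = -1220.1 / 1452.7 = -0.8399

-0.8399


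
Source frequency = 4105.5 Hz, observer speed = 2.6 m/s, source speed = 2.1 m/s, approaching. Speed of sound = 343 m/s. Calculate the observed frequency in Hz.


Given values:
  f_s = 4105.5 Hz, v_o = 2.6 m/s, v_s = 2.1 m/s
  Direction: approaching
Formula: f_o = f_s * (c + v_o) / (c - v_s)
Numerator: c + v_o = 343 + 2.6 = 345.6
Denominator: c - v_s = 343 - 2.1 = 340.9
f_o = 4105.5 * 345.6 / 340.9 = 4162.1

4162.1 Hz


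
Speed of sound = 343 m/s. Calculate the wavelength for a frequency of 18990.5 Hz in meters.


Given values:
  c = 343 m/s, f = 18990.5 Hz
Formula: lambda = c / f
lambda = 343 / 18990.5
lambda = 0.0181

0.0181 m


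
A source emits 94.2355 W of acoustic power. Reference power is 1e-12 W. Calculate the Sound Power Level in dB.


Given values:
  W = 94.2355 W
  W_ref = 1e-12 W
Formula: SWL = 10 * log10(W / W_ref)
Compute ratio: W / W_ref = 94235500000000
Compute log10: log10(94235500000000) = 13.974215
Multiply: SWL = 10 * 13.974215 = 139.74

139.74 dB


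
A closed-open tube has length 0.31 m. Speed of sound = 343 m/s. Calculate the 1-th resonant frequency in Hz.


Given values:
  Tube type: closed-open, L = 0.31 m, c = 343 m/s, n = 1
Formula: f_n = (2n - 1) * c / (4 * L)
Compute 2n - 1 = 2*1 - 1 = 1
Compute 4 * L = 4 * 0.31 = 1.24
f = 1 * 343 / 1.24
f = 276.61

276.61 Hz


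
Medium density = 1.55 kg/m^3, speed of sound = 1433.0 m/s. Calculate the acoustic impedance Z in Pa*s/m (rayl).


Given values:
  rho = 1.55 kg/m^3
  c = 1433.0 m/s
Formula: Z = rho * c
Z = 1.55 * 1433.0
Z = 2221.15

2221.15 rayl


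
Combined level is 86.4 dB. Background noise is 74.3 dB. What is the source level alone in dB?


Given values:
  L_total = 86.4 dB, L_bg = 74.3 dB
Formula: L_source = 10 * log10(10^(L_total/10) - 10^(L_bg/10))
Convert to linear:
  10^(86.4/10) = 436515832.2402
  10^(74.3/10) = 26915348.0393
Difference: 436515832.2402 - 26915348.0393 = 409600484.2009
L_source = 10 * log10(409600484.2009) = 86.12

86.12 dB


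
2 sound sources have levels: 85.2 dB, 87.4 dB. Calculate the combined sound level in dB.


Formula: L_total = 10 * log10( sum(10^(Li/10)) )
  Source 1: 10^(85.2/10) = 331131121.4826
  Source 2: 10^(87.4/10) = 549540873.8576
Sum of linear values = 880671995.3402
L_total = 10 * log10(880671995.3402) = 89.45

89.45 dB


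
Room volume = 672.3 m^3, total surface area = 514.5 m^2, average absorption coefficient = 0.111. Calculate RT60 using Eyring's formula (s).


Given values:
  V = 672.3 m^3, S = 514.5 m^2, alpha = 0.111
Formula: RT60 = 0.161 * V / (-S * ln(1 - alpha))
Compute ln(1 - 0.111) = ln(0.889) = -0.117658
Denominator: -514.5 * -0.117658 = 60.535
Numerator: 0.161 * 672.3 = 108.2403
RT60 = 108.2403 / 60.535 = 1.788

1.788 s


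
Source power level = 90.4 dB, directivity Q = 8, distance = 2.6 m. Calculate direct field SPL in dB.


Given values:
  Lw = 90.4 dB, Q = 8, r = 2.6 m
Formula: SPL = Lw + 10 * log10(Q / (4 * pi * r^2))
Compute 4 * pi * r^2 = 4 * pi * 2.6^2 = 84.9487
Compute Q / denom = 8 / 84.9487 = 0.09417448
Compute 10 * log10(0.09417448) = -10.2607
SPL = 90.4 + (-10.2607) = 80.14

80.14 dB


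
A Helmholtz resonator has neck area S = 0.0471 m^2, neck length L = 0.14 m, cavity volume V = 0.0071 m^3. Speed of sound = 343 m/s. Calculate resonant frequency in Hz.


Given values:
  S = 0.0471 m^2, L = 0.14 m, V = 0.0071 m^3, c = 343 m/s
Formula: f = (c / (2*pi)) * sqrt(S / (V * L))
Compute V * L = 0.0071 * 0.14 = 0.000994
Compute S / (V * L) = 0.0471 / 0.000994 = 47.3843
Compute sqrt(47.3843) = 6.883625
Compute c / (2*pi) = 343 / 6.283185 = 54.590148
f = 54.590148 * 6.883625 = 375.78

375.78 Hz


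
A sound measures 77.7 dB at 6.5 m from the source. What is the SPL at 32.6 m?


Given values:
  SPL1 = 77.7 dB, r1 = 6.5 m, r2 = 32.6 m
Formula: SPL2 = SPL1 - 20 * log10(r2 / r1)
Compute ratio: r2 / r1 = 32.6 / 6.5 = 5.0154
Compute log10: log10(5.0154) = 0.700306
Compute drop: 20 * 0.700306 = 14.0061
SPL2 = 77.7 - 14.0061 = 63.69

63.69 dB


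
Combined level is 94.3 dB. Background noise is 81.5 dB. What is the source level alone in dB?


Given values:
  L_total = 94.3 dB, L_bg = 81.5 dB
Formula: L_source = 10 * log10(10^(L_total/10) - 10^(L_bg/10))
Convert to linear:
  10^(94.3/10) = 2691534803.9269
  10^(81.5/10) = 141253754.4623
Difference: 2691534803.9269 - 141253754.4623 = 2550281049.4646
L_source = 10 * log10(2550281049.4646) = 94.07

94.07 dB


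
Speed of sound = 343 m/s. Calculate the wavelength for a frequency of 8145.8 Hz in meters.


Given values:
  c = 343 m/s, f = 8145.8 Hz
Formula: lambda = c / f
lambda = 343 / 8145.8
lambda = 0.0421

0.0421 m


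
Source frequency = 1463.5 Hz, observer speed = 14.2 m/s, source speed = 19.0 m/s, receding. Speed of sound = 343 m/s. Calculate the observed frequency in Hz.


Given values:
  f_s = 1463.5 Hz, v_o = 14.2 m/s, v_s = 19.0 m/s
  Direction: receding
Formula: f_o = f_s * (c - v_o) / (c + v_s)
Numerator: c - v_o = 343 - 14.2 = 328.8
Denominator: c + v_s = 343 + 19.0 = 362.0
f_o = 1463.5 * 328.8 / 362.0 = 1329.28

1329.28 Hz


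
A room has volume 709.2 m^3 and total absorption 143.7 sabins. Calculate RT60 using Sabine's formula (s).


Given values:
  V = 709.2 m^3
  A = 143.7 sabins
Formula: RT60 = 0.161 * V / A
Numerator: 0.161 * 709.2 = 114.1812
RT60 = 114.1812 / 143.7 = 0.795

0.795 s


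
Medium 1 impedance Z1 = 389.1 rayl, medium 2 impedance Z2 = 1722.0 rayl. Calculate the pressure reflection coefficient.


Given values:
  Z1 = 389.1 rayl, Z2 = 1722.0 rayl
Formula: R = (Z2 - Z1) / (Z2 + Z1)
Numerator: Z2 - Z1 = 1722.0 - 389.1 = 1332.9
Denominator: Z2 + Z1 = 1722.0 + 389.1 = 2111.1
R = 1332.9 / 2111.1 = 0.6314

0.6314


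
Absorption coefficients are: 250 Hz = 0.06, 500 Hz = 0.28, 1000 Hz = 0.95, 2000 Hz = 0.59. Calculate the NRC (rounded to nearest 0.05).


Given values:
  a_250 = 0.06, a_500 = 0.28
  a_1000 = 0.95, a_2000 = 0.59
Formula: NRC = (a250 + a500 + a1000 + a2000) / 4
Sum = 0.06 + 0.28 + 0.95 + 0.59 = 1.88
NRC = 1.88 / 4 = 0.47
Rounded to nearest 0.05: 0.45

0.45


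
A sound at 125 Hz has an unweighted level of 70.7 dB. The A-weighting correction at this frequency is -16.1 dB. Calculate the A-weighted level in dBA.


Given values:
  SPL = 70.7 dB
  A-weighting at 125 Hz = -16.1 dB
Formula: L_A = SPL + A_weight
L_A = 70.7 + (-16.1)
L_A = 54.6

54.6 dBA


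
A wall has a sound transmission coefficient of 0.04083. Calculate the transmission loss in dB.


Given values:
  tau = 0.04083
Formula: TL = 10 * log10(1 / tau)
Compute 1 / tau = 1 / 0.04083 = 24.4918
Compute log10(24.4918) = 1.389021
TL = 10 * 1.389021 = 13.89

13.89 dB


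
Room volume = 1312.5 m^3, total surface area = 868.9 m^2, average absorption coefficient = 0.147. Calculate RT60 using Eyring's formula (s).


Given values:
  V = 1312.5 m^3, S = 868.9 m^2, alpha = 0.147
Formula: RT60 = 0.161 * V / (-S * ln(1 - alpha))
Compute ln(1 - 0.147) = ln(0.853) = -0.158996
Denominator: -868.9 * -0.158996 = 138.1516
Numerator: 0.161 * 1312.5 = 211.3125
RT60 = 211.3125 / 138.1516 = 1.53

1.53 s


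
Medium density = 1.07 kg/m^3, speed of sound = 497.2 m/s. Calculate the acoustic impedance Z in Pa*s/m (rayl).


Given values:
  rho = 1.07 kg/m^3
  c = 497.2 m/s
Formula: Z = rho * c
Z = 1.07 * 497.2
Z = 532.0

532.0 rayl


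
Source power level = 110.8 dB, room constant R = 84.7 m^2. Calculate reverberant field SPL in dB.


Given values:
  Lw = 110.8 dB, R = 84.7 m^2
Formula: SPL = Lw + 10 * log10(4 / R)
Compute 4 / R = 4 / 84.7 = 0.047226
Compute 10 * log10(0.047226) = -13.2582
SPL = 110.8 + (-13.2582) = 97.54

97.54 dB


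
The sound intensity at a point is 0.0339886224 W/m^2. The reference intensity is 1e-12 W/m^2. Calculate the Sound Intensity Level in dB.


Given values:
  I = 0.0339886224 W/m^2
  I_ref = 1e-12 W/m^2
Formula: SIL = 10 * log10(I / I_ref)
Compute ratio: I / I_ref = 33988622400
Compute log10: log10(33988622400) = 10.531334
Multiply: SIL = 10 * 10.531334 = 105.31

105.31 dB


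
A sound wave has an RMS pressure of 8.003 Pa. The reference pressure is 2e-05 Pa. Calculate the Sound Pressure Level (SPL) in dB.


Given values:
  p = 8.003 Pa
  p_ref = 2e-05 Pa
Formula: SPL = 20 * log10(p / p_ref)
Compute ratio: p / p_ref = 8.003 / 2e-05 = 400150
Compute log10: log10(400150) = 5.602223
Multiply: SPL = 20 * 5.602223 = 112.04

112.04 dB


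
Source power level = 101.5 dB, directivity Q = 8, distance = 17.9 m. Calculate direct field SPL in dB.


Given values:
  Lw = 101.5 dB, Q = 8, r = 17.9 m
Formula: SPL = Lw + 10 * log10(Q / (4 * pi * r^2))
Compute 4 * pi * r^2 = 4 * pi * 17.9^2 = 4026.3908
Compute Q / denom = 8 / 4026.3908 = 0.00198689
Compute 10 * log10(0.00198689) = -27.0183
SPL = 101.5 + (-27.0183) = 74.48

74.48 dB


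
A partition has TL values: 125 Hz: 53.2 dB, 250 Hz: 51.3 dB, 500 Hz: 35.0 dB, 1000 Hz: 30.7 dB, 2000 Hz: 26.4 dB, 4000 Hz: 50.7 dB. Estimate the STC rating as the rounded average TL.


Given TL values at each frequency:
  125 Hz: 53.2 dB
  250 Hz: 51.3 dB
  500 Hz: 35.0 dB
  1000 Hz: 30.7 dB
  2000 Hz: 26.4 dB
  4000 Hz: 50.7 dB
Formula: STC ~ round(average of TL values)
Sum = 53.2 + 51.3 + 35.0 + 30.7 + 26.4 + 50.7 = 247.3
Average = 247.3 / 6 = 41.22
Rounded: 41

41


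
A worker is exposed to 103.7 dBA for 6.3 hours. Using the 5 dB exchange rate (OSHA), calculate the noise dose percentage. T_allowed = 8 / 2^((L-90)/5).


Given values:
  L = 103.7 dBA, T = 6.3 hours
Formula: T_allowed = 8 / 2^((L - 90) / 5)
Compute exponent: (103.7 - 90) / 5 = 2.74
Compute 2^(2.74) = 6.680703
T_allowed = 8 / 6.680703 = 1.197479 hours
Dose = (T / T_allowed) * 100
Dose = (6.3 / 1.197479) * 100 = 526.11

526.11 %


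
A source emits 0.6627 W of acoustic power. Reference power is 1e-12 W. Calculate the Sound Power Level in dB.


Given values:
  W = 0.6627 W
  W_ref = 1e-12 W
Formula: SWL = 10 * log10(W / W_ref)
Compute ratio: W / W_ref = 662700000000
Compute log10: log10(662700000000) = 11.821317
Multiply: SWL = 10 * 11.821317 = 118.21

118.21 dB


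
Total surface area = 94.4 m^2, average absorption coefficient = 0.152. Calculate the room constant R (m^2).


Given values:
  S = 94.4 m^2, alpha = 0.152
Formula: R = S * alpha / (1 - alpha)
Numerator: 94.4 * 0.152 = 14.3488
Denominator: 1 - 0.152 = 0.848
R = 14.3488 / 0.848 = 16.92

16.92 m^2


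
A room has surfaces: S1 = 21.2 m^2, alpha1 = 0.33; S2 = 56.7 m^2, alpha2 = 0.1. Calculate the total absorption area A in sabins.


Given surfaces:
  Surface 1: 21.2 * 0.33 = 6.996
  Surface 2: 56.7 * 0.1 = 5.67
Formula: A = sum(Si * alpha_i)
A = 6.996 + 5.67
A = 12.67

12.67 sabins


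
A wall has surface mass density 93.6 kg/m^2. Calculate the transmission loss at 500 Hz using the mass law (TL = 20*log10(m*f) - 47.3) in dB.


Given values:
  m = 93.6 kg/m^2, f = 500 Hz
Formula: TL = 20 * log10(m * f) - 47.3
Compute m * f = 93.6 * 500 = 46800.0
Compute log10(46800.0) = 4.670246
Compute 20 * 4.670246 = 93.4049
TL = 93.4049 - 47.3 = 46.1

46.1 dB


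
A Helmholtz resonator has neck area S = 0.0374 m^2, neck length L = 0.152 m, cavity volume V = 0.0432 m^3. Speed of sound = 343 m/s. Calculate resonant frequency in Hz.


Given values:
  S = 0.0374 m^2, L = 0.152 m, V = 0.0432 m^3, c = 343 m/s
Formula: f = (c / (2*pi)) * sqrt(S / (V * L))
Compute V * L = 0.0432 * 0.152 = 0.0065664
Compute S / (V * L) = 0.0374 / 0.0065664 = 5.6957
Compute sqrt(5.6957) = 2.386567
Compute c / (2*pi) = 343 / 6.283185 = 54.590148
f = 54.590148 * 2.386567 = 130.28

130.28 Hz


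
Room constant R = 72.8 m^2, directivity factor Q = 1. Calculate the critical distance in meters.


Given values:
  R = 72.8 m^2, Q = 1
Formula: d_c = 0.141 * sqrt(Q * R)
Compute Q * R = 1 * 72.8 = 72.8
Compute sqrt(72.8) = 8.5323
d_c = 0.141 * 8.5323 = 1.203

1.203 m


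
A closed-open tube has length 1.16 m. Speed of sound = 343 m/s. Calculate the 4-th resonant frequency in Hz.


Given values:
  Tube type: closed-open, L = 1.16 m, c = 343 m/s, n = 4
Formula: f_n = (2n - 1) * c / (4 * L)
Compute 2n - 1 = 2*4 - 1 = 7
Compute 4 * L = 4 * 1.16 = 4.64
f = 7 * 343 / 4.64
f = 517.46

517.46 Hz


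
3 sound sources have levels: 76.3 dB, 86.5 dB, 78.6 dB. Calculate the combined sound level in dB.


Formula: L_total = 10 * log10( sum(10^(Li/10)) )
  Source 1: 10^(76.3/10) = 42657951.8802
  Source 2: 10^(86.5/10) = 446683592.151
  Source 3: 10^(78.6/10) = 72443596.0075
Sum of linear values = 561785140.0387
L_total = 10 * log10(561785140.0387) = 87.5

87.5 dB


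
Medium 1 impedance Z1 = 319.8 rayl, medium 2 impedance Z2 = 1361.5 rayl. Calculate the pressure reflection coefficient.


Given values:
  Z1 = 319.8 rayl, Z2 = 1361.5 rayl
Formula: R = (Z2 - Z1) / (Z2 + Z1)
Numerator: Z2 - Z1 = 1361.5 - 319.8 = 1041.7
Denominator: Z2 + Z1 = 1361.5 + 319.8 = 1681.3
R = 1041.7 / 1681.3 = 0.6196

0.6196


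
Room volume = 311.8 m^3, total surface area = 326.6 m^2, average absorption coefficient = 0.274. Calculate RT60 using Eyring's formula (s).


Given values:
  V = 311.8 m^3, S = 326.6 m^2, alpha = 0.274
Formula: RT60 = 0.161 * V / (-S * ln(1 - alpha))
Compute ln(1 - 0.274) = ln(0.726) = -0.320205
Denominator: -326.6 * -0.320205 = 104.579
Numerator: 0.161 * 311.8 = 50.1998
RT60 = 50.1998 / 104.579 = 0.48

0.48 s


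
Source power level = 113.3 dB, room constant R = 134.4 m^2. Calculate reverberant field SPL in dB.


Given values:
  Lw = 113.3 dB, R = 134.4 m^2
Formula: SPL = Lw + 10 * log10(4 / R)
Compute 4 / R = 4 / 134.4 = 0.029762
Compute 10 * log10(0.029762) = -15.2634
SPL = 113.3 + (-15.2634) = 98.04

98.04 dB


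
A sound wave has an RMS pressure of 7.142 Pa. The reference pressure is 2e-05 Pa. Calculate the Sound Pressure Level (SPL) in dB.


Given values:
  p = 7.142 Pa
  p_ref = 2e-05 Pa
Formula: SPL = 20 * log10(p / p_ref)
Compute ratio: p / p_ref = 7.142 / 2e-05 = 357100
Compute log10: log10(357100) = 5.55279
Multiply: SPL = 20 * 5.55279 = 111.06

111.06 dB


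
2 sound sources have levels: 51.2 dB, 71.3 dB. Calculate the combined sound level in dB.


Formula: L_total = 10 * log10( sum(10^(Li/10)) )
  Source 1: 10^(51.2/10) = 131825.6739
  Source 2: 10^(71.3/10) = 13489628.8259
Sum of linear values = 13621454.4998
L_total = 10 * log10(13621454.4998) = 71.34

71.34 dB


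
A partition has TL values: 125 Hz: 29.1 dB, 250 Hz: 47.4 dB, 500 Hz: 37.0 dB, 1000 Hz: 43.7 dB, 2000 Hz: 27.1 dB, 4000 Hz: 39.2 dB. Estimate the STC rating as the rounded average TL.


Given TL values at each frequency:
  125 Hz: 29.1 dB
  250 Hz: 47.4 dB
  500 Hz: 37.0 dB
  1000 Hz: 43.7 dB
  2000 Hz: 27.1 dB
  4000 Hz: 39.2 dB
Formula: STC ~ round(average of TL values)
Sum = 29.1 + 47.4 + 37.0 + 43.7 + 27.1 + 39.2 = 223.5
Average = 223.5 / 6 = 37.25
Rounded: 37

37


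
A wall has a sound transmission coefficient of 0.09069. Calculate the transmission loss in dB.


Given values:
  tau = 0.09069
Formula: TL = 10 * log10(1 / tau)
Compute 1 / tau = 1 / 0.09069 = 11.0266
Compute log10(11.0266) = 1.042442
TL = 10 * 1.042442 = 10.42

10.42 dB


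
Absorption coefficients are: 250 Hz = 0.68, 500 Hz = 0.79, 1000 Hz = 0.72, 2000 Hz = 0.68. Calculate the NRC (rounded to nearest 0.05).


Given values:
  a_250 = 0.68, a_500 = 0.79
  a_1000 = 0.72, a_2000 = 0.68
Formula: NRC = (a250 + a500 + a1000 + a2000) / 4
Sum = 0.68 + 0.79 + 0.72 + 0.68 = 2.87
NRC = 2.87 / 4 = 0.7175
Rounded to nearest 0.05: 0.7

0.7


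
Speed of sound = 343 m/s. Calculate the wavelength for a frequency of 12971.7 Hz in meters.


Given values:
  c = 343 m/s, f = 12971.7 Hz
Formula: lambda = c / f
lambda = 343 / 12971.7
lambda = 0.0264

0.0264 m


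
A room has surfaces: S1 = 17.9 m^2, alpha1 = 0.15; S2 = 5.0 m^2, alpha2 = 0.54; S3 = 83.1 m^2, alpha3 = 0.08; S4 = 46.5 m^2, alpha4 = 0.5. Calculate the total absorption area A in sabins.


Given surfaces:
  Surface 1: 17.9 * 0.15 = 2.685
  Surface 2: 5.0 * 0.54 = 2.7
  Surface 3: 83.1 * 0.08 = 6.648
  Surface 4: 46.5 * 0.5 = 23.25
Formula: A = sum(Si * alpha_i)
A = 2.685 + 2.7 + 6.648 + 23.25
A = 35.28

35.28 sabins


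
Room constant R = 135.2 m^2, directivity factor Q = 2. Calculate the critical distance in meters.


Given values:
  R = 135.2 m^2, Q = 2
Formula: d_c = 0.141 * sqrt(Q * R)
Compute Q * R = 2 * 135.2 = 270.4
Compute sqrt(270.4) = 16.4438
d_c = 0.141 * 16.4438 = 2.319

2.319 m


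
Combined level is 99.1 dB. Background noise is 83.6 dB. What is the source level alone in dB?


Given values:
  L_total = 99.1 dB, L_bg = 83.6 dB
Formula: L_source = 10 * log10(10^(L_total/10) - 10^(L_bg/10))
Convert to linear:
  10^(99.1/10) = 8128305161.641
  10^(83.6/10) = 229086765.2768
Difference: 8128305161.641 - 229086765.2768 = 7899218396.3642
L_source = 10 * log10(7899218396.3642) = 98.98

98.98 dB


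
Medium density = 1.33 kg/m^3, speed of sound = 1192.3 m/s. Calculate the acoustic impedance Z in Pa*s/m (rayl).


Given values:
  rho = 1.33 kg/m^3
  c = 1192.3 m/s
Formula: Z = rho * c
Z = 1.33 * 1192.3
Z = 1585.76

1585.76 rayl


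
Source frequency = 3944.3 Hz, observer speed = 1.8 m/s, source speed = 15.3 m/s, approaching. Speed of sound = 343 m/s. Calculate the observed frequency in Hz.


Given values:
  f_s = 3944.3 Hz, v_o = 1.8 m/s, v_s = 15.3 m/s
  Direction: approaching
Formula: f_o = f_s * (c + v_o) / (c - v_s)
Numerator: c + v_o = 343 + 1.8 = 344.8
Denominator: c - v_s = 343 - 15.3 = 327.7
f_o = 3944.3 * 344.8 / 327.7 = 4150.12

4150.12 Hz


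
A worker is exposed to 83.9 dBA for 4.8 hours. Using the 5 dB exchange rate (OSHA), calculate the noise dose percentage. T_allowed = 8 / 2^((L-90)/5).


Given values:
  L = 83.9 dBA, T = 4.8 hours
Formula: T_allowed = 8 / 2^((L - 90) / 5)
Compute exponent: (83.9 - 90) / 5 = -1.22
Compute 2^(-1.22) = 0.429283
T_allowed = 8 / 0.429283 = 18.635725 hours
Dose = (T / T_allowed) * 100
Dose = (4.8 / 18.635725) * 100 = 25.76

25.76 %


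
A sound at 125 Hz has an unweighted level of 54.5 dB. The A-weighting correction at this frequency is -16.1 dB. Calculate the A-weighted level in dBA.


Given values:
  SPL = 54.5 dB
  A-weighting at 125 Hz = -16.1 dB
Formula: L_A = SPL + A_weight
L_A = 54.5 + (-16.1)
L_A = 38.4

38.4 dBA
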